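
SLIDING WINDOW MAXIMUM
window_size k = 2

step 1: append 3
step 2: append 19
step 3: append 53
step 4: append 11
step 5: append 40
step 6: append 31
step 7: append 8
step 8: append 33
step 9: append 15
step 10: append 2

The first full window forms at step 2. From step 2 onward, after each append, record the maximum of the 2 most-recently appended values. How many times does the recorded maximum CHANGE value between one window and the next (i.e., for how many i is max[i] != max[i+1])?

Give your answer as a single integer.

step 1: append 3 -> window=[3] (not full yet)
step 2: append 19 -> window=[3, 19] -> max=19
step 3: append 53 -> window=[19, 53] -> max=53
step 4: append 11 -> window=[53, 11] -> max=53
step 5: append 40 -> window=[11, 40] -> max=40
step 6: append 31 -> window=[40, 31] -> max=40
step 7: append 8 -> window=[31, 8] -> max=31
step 8: append 33 -> window=[8, 33] -> max=33
step 9: append 15 -> window=[33, 15] -> max=33
step 10: append 2 -> window=[15, 2] -> max=15
Recorded maximums: 19 53 53 40 40 31 33 33 15
Changes between consecutive maximums: 5

Answer: 5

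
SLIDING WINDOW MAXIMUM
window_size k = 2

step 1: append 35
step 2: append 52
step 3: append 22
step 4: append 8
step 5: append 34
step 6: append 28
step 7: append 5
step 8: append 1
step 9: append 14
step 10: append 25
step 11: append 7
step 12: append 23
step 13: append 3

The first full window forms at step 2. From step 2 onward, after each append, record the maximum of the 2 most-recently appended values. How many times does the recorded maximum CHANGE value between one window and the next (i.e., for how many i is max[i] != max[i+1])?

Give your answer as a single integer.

step 1: append 35 -> window=[35] (not full yet)
step 2: append 52 -> window=[35, 52] -> max=52
step 3: append 22 -> window=[52, 22] -> max=52
step 4: append 8 -> window=[22, 8] -> max=22
step 5: append 34 -> window=[8, 34] -> max=34
step 6: append 28 -> window=[34, 28] -> max=34
step 7: append 5 -> window=[28, 5] -> max=28
step 8: append 1 -> window=[5, 1] -> max=5
step 9: append 14 -> window=[1, 14] -> max=14
step 10: append 25 -> window=[14, 25] -> max=25
step 11: append 7 -> window=[25, 7] -> max=25
step 12: append 23 -> window=[7, 23] -> max=23
step 13: append 3 -> window=[23, 3] -> max=23
Recorded maximums: 52 52 22 34 34 28 5 14 25 25 23 23
Changes between consecutive maximums: 7

Answer: 7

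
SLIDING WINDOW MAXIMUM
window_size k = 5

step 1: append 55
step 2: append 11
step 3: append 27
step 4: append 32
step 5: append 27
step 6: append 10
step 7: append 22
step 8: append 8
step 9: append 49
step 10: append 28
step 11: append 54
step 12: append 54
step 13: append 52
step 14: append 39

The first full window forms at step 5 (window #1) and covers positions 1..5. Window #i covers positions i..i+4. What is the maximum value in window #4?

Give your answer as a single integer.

step 1: append 55 -> window=[55] (not full yet)
step 2: append 11 -> window=[55, 11] (not full yet)
step 3: append 27 -> window=[55, 11, 27] (not full yet)
step 4: append 32 -> window=[55, 11, 27, 32] (not full yet)
step 5: append 27 -> window=[55, 11, 27, 32, 27] -> max=55
step 6: append 10 -> window=[11, 27, 32, 27, 10] -> max=32
step 7: append 22 -> window=[27, 32, 27, 10, 22] -> max=32
step 8: append 8 -> window=[32, 27, 10, 22, 8] -> max=32
Window #4 max = 32

Answer: 32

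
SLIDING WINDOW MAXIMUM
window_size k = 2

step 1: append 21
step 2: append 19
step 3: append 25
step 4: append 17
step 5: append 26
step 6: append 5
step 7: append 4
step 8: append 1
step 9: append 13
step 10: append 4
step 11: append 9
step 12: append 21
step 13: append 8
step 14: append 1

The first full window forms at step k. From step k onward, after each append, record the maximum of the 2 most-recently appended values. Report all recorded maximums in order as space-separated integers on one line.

step 1: append 21 -> window=[21] (not full yet)
step 2: append 19 -> window=[21, 19] -> max=21
step 3: append 25 -> window=[19, 25] -> max=25
step 4: append 17 -> window=[25, 17] -> max=25
step 5: append 26 -> window=[17, 26] -> max=26
step 6: append 5 -> window=[26, 5] -> max=26
step 7: append 4 -> window=[5, 4] -> max=5
step 8: append 1 -> window=[4, 1] -> max=4
step 9: append 13 -> window=[1, 13] -> max=13
step 10: append 4 -> window=[13, 4] -> max=13
step 11: append 9 -> window=[4, 9] -> max=9
step 12: append 21 -> window=[9, 21] -> max=21
step 13: append 8 -> window=[21, 8] -> max=21
step 14: append 1 -> window=[8, 1] -> max=8

Answer: 21 25 25 26 26 5 4 13 13 9 21 21 8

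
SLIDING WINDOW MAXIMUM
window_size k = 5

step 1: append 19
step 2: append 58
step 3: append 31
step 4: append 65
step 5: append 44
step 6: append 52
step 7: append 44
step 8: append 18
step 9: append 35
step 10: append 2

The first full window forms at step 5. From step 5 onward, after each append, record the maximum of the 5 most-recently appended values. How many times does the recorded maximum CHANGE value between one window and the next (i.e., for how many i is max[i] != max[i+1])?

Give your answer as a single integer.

step 1: append 19 -> window=[19] (not full yet)
step 2: append 58 -> window=[19, 58] (not full yet)
step 3: append 31 -> window=[19, 58, 31] (not full yet)
step 4: append 65 -> window=[19, 58, 31, 65] (not full yet)
step 5: append 44 -> window=[19, 58, 31, 65, 44] -> max=65
step 6: append 52 -> window=[58, 31, 65, 44, 52] -> max=65
step 7: append 44 -> window=[31, 65, 44, 52, 44] -> max=65
step 8: append 18 -> window=[65, 44, 52, 44, 18] -> max=65
step 9: append 35 -> window=[44, 52, 44, 18, 35] -> max=52
step 10: append 2 -> window=[52, 44, 18, 35, 2] -> max=52
Recorded maximums: 65 65 65 65 52 52
Changes between consecutive maximums: 1

Answer: 1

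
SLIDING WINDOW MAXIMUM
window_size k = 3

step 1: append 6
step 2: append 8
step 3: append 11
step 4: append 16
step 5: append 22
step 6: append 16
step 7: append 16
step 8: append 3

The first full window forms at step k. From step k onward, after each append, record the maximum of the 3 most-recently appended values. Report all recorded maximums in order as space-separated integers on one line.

Answer: 11 16 22 22 22 16

Derivation:
step 1: append 6 -> window=[6] (not full yet)
step 2: append 8 -> window=[6, 8] (not full yet)
step 3: append 11 -> window=[6, 8, 11] -> max=11
step 4: append 16 -> window=[8, 11, 16] -> max=16
step 5: append 22 -> window=[11, 16, 22] -> max=22
step 6: append 16 -> window=[16, 22, 16] -> max=22
step 7: append 16 -> window=[22, 16, 16] -> max=22
step 8: append 3 -> window=[16, 16, 3] -> max=16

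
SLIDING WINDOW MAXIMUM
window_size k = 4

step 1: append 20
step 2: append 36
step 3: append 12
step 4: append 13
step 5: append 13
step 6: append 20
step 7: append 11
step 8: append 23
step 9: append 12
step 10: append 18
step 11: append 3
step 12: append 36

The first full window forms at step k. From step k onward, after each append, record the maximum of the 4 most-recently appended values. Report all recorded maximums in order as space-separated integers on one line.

Answer: 36 36 20 20 23 23 23 23 36

Derivation:
step 1: append 20 -> window=[20] (not full yet)
step 2: append 36 -> window=[20, 36] (not full yet)
step 3: append 12 -> window=[20, 36, 12] (not full yet)
step 4: append 13 -> window=[20, 36, 12, 13] -> max=36
step 5: append 13 -> window=[36, 12, 13, 13] -> max=36
step 6: append 20 -> window=[12, 13, 13, 20] -> max=20
step 7: append 11 -> window=[13, 13, 20, 11] -> max=20
step 8: append 23 -> window=[13, 20, 11, 23] -> max=23
step 9: append 12 -> window=[20, 11, 23, 12] -> max=23
step 10: append 18 -> window=[11, 23, 12, 18] -> max=23
step 11: append 3 -> window=[23, 12, 18, 3] -> max=23
step 12: append 36 -> window=[12, 18, 3, 36] -> max=36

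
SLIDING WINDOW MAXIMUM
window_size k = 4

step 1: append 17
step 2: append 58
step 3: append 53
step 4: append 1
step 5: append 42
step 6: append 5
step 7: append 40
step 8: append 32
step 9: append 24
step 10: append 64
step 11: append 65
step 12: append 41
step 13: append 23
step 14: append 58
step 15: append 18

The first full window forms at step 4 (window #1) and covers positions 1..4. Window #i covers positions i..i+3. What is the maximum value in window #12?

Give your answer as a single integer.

Answer: 58

Derivation:
step 1: append 17 -> window=[17] (not full yet)
step 2: append 58 -> window=[17, 58] (not full yet)
step 3: append 53 -> window=[17, 58, 53] (not full yet)
step 4: append 1 -> window=[17, 58, 53, 1] -> max=58
step 5: append 42 -> window=[58, 53, 1, 42] -> max=58
step 6: append 5 -> window=[53, 1, 42, 5] -> max=53
step 7: append 40 -> window=[1, 42, 5, 40] -> max=42
step 8: append 32 -> window=[42, 5, 40, 32] -> max=42
step 9: append 24 -> window=[5, 40, 32, 24] -> max=40
step 10: append 64 -> window=[40, 32, 24, 64] -> max=64
step 11: append 65 -> window=[32, 24, 64, 65] -> max=65
step 12: append 41 -> window=[24, 64, 65, 41] -> max=65
step 13: append 23 -> window=[64, 65, 41, 23] -> max=65
step 14: append 58 -> window=[65, 41, 23, 58] -> max=65
step 15: append 18 -> window=[41, 23, 58, 18] -> max=58
Window #12 max = 58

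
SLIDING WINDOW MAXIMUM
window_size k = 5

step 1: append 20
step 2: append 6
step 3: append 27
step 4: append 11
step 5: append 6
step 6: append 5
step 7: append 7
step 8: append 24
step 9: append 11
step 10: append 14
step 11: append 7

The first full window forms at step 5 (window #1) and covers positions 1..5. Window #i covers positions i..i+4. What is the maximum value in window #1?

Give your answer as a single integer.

Answer: 27

Derivation:
step 1: append 20 -> window=[20] (not full yet)
step 2: append 6 -> window=[20, 6] (not full yet)
step 3: append 27 -> window=[20, 6, 27] (not full yet)
step 4: append 11 -> window=[20, 6, 27, 11] (not full yet)
step 5: append 6 -> window=[20, 6, 27, 11, 6] -> max=27
Window #1 max = 27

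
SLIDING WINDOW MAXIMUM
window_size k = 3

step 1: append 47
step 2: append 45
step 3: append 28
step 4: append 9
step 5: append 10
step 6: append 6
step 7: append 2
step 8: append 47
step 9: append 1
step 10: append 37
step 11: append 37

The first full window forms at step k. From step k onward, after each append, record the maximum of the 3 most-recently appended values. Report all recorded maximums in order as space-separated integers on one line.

Answer: 47 45 28 10 10 47 47 47 37

Derivation:
step 1: append 47 -> window=[47] (not full yet)
step 2: append 45 -> window=[47, 45] (not full yet)
step 3: append 28 -> window=[47, 45, 28] -> max=47
step 4: append 9 -> window=[45, 28, 9] -> max=45
step 5: append 10 -> window=[28, 9, 10] -> max=28
step 6: append 6 -> window=[9, 10, 6] -> max=10
step 7: append 2 -> window=[10, 6, 2] -> max=10
step 8: append 47 -> window=[6, 2, 47] -> max=47
step 9: append 1 -> window=[2, 47, 1] -> max=47
step 10: append 37 -> window=[47, 1, 37] -> max=47
step 11: append 37 -> window=[1, 37, 37] -> max=37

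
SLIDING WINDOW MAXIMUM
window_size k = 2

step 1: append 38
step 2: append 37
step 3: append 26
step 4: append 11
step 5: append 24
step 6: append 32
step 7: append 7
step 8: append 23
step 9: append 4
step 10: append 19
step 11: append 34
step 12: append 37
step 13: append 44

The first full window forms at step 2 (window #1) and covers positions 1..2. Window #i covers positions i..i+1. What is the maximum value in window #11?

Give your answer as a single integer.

step 1: append 38 -> window=[38] (not full yet)
step 2: append 37 -> window=[38, 37] -> max=38
step 3: append 26 -> window=[37, 26] -> max=37
step 4: append 11 -> window=[26, 11] -> max=26
step 5: append 24 -> window=[11, 24] -> max=24
step 6: append 32 -> window=[24, 32] -> max=32
step 7: append 7 -> window=[32, 7] -> max=32
step 8: append 23 -> window=[7, 23] -> max=23
step 9: append 4 -> window=[23, 4] -> max=23
step 10: append 19 -> window=[4, 19] -> max=19
step 11: append 34 -> window=[19, 34] -> max=34
step 12: append 37 -> window=[34, 37] -> max=37
Window #11 max = 37

Answer: 37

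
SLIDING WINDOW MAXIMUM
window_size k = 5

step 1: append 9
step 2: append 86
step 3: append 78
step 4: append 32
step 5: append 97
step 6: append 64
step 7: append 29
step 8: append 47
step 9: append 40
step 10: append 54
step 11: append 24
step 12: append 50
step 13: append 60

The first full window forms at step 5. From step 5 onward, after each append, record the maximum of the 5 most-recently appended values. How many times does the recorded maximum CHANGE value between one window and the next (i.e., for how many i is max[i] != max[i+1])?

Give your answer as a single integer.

step 1: append 9 -> window=[9] (not full yet)
step 2: append 86 -> window=[9, 86] (not full yet)
step 3: append 78 -> window=[9, 86, 78] (not full yet)
step 4: append 32 -> window=[9, 86, 78, 32] (not full yet)
step 5: append 97 -> window=[9, 86, 78, 32, 97] -> max=97
step 6: append 64 -> window=[86, 78, 32, 97, 64] -> max=97
step 7: append 29 -> window=[78, 32, 97, 64, 29] -> max=97
step 8: append 47 -> window=[32, 97, 64, 29, 47] -> max=97
step 9: append 40 -> window=[97, 64, 29, 47, 40] -> max=97
step 10: append 54 -> window=[64, 29, 47, 40, 54] -> max=64
step 11: append 24 -> window=[29, 47, 40, 54, 24] -> max=54
step 12: append 50 -> window=[47, 40, 54, 24, 50] -> max=54
step 13: append 60 -> window=[40, 54, 24, 50, 60] -> max=60
Recorded maximums: 97 97 97 97 97 64 54 54 60
Changes between consecutive maximums: 3

Answer: 3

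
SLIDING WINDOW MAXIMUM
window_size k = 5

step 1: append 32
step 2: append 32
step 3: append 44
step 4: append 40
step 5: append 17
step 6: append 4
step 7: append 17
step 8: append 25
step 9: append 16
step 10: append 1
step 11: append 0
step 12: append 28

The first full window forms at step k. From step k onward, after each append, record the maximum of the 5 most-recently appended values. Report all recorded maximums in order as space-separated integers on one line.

Answer: 44 44 44 40 25 25 25 28

Derivation:
step 1: append 32 -> window=[32] (not full yet)
step 2: append 32 -> window=[32, 32] (not full yet)
step 3: append 44 -> window=[32, 32, 44] (not full yet)
step 4: append 40 -> window=[32, 32, 44, 40] (not full yet)
step 5: append 17 -> window=[32, 32, 44, 40, 17] -> max=44
step 6: append 4 -> window=[32, 44, 40, 17, 4] -> max=44
step 7: append 17 -> window=[44, 40, 17, 4, 17] -> max=44
step 8: append 25 -> window=[40, 17, 4, 17, 25] -> max=40
step 9: append 16 -> window=[17, 4, 17, 25, 16] -> max=25
step 10: append 1 -> window=[4, 17, 25, 16, 1] -> max=25
step 11: append 0 -> window=[17, 25, 16, 1, 0] -> max=25
step 12: append 28 -> window=[25, 16, 1, 0, 28] -> max=28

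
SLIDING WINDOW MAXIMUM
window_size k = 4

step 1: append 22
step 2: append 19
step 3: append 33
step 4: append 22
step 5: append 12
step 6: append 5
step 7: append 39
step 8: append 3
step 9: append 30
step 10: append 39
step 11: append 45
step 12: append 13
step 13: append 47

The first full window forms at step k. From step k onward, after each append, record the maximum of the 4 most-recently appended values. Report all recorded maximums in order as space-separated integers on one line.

step 1: append 22 -> window=[22] (not full yet)
step 2: append 19 -> window=[22, 19] (not full yet)
step 3: append 33 -> window=[22, 19, 33] (not full yet)
step 4: append 22 -> window=[22, 19, 33, 22] -> max=33
step 5: append 12 -> window=[19, 33, 22, 12] -> max=33
step 6: append 5 -> window=[33, 22, 12, 5] -> max=33
step 7: append 39 -> window=[22, 12, 5, 39] -> max=39
step 8: append 3 -> window=[12, 5, 39, 3] -> max=39
step 9: append 30 -> window=[5, 39, 3, 30] -> max=39
step 10: append 39 -> window=[39, 3, 30, 39] -> max=39
step 11: append 45 -> window=[3, 30, 39, 45] -> max=45
step 12: append 13 -> window=[30, 39, 45, 13] -> max=45
step 13: append 47 -> window=[39, 45, 13, 47] -> max=47

Answer: 33 33 33 39 39 39 39 45 45 47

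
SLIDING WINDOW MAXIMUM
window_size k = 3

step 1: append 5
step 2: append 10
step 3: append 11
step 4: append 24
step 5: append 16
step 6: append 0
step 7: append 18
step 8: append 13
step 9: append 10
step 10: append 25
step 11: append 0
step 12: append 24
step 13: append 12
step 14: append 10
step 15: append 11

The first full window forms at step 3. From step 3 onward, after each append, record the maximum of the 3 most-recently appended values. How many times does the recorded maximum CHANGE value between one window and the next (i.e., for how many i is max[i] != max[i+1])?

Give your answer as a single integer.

step 1: append 5 -> window=[5] (not full yet)
step 2: append 10 -> window=[5, 10] (not full yet)
step 3: append 11 -> window=[5, 10, 11] -> max=11
step 4: append 24 -> window=[10, 11, 24] -> max=24
step 5: append 16 -> window=[11, 24, 16] -> max=24
step 6: append 0 -> window=[24, 16, 0] -> max=24
step 7: append 18 -> window=[16, 0, 18] -> max=18
step 8: append 13 -> window=[0, 18, 13] -> max=18
step 9: append 10 -> window=[18, 13, 10] -> max=18
step 10: append 25 -> window=[13, 10, 25] -> max=25
step 11: append 0 -> window=[10, 25, 0] -> max=25
step 12: append 24 -> window=[25, 0, 24] -> max=25
step 13: append 12 -> window=[0, 24, 12] -> max=24
step 14: append 10 -> window=[24, 12, 10] -> max=24
step 15: append 11 -> window=[12, 10, 11] -> max=12
Recorded maximums: 11 24 24 24 18 18 18 25 25 25 24 24 12
Changes between consecutive maximums: 5

Answer: 5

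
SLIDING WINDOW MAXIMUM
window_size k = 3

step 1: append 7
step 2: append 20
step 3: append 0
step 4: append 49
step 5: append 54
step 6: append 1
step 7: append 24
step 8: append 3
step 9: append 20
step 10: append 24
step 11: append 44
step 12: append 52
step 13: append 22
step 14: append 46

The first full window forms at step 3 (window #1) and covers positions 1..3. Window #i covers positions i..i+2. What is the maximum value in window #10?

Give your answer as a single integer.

Answer: 52

Derivation:
step 1: append 7 -> window=[7] (not full yet)
step 2: append 20 -> window=[7, 20] (not full yet)
step 3: append 0 -> window=[7, 20, 0] -> max=20
step 4: append 49 -> window=[20, 0, 49] -> max=49
step 5: append 54 -> window=[0, 49, 54] -> max=54
step 6: append 1 -> window=[49, 54, 1] -> max=54
step 7: append 24 -> window=[54, 1, 24] -> max=54
step 8: append 3 -> window=[1, 24, 3] -> max=24
step 9: append 20 -> window=[24, 3, 20] -> max=24
step 10: append 24 -> window=[3, 20, 24] -> max=24
step 11: append 44 -> window=[20, 24, 44] -> max=44
step 12: append 52 -> window=[24, 44, 52] -> max=52
Window #10 max = 52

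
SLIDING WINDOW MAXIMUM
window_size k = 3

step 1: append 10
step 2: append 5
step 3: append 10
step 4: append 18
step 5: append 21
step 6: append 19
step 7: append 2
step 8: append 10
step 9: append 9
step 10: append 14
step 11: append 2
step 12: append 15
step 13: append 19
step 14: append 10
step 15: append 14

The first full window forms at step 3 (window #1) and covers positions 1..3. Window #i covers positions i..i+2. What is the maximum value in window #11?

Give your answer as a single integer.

Answer: 19

Derivation:
step 1: append 10 -> window=[10] (not full yet)
step 2: append 5 -> window=[10, 5] (not full yet)
step 3: append 10 -> window=[10, 5, 10] -> max=10
step 4: append 18 -> window=[5, 10, 18] -> max=18
step 5: append 21 -> window=[10, 18, 21] -> max=21
step 6: append 19 -> window=[18, 21, 19] -> max=21
step 7: append 2 -> window=[21, 19, 2] -> max=21
step 8: append 10 -> window=[19, 2, 10] -> max=19
step 9: append 9 -> window=[2, 10, 9] -> max=10
step 10: append 14 -> window=[10, 9, 14] -> max=14
step 11: append 2 -> window=[9, 14, 2] -> max=14
step 12: append 15 -> window=[14, 2, 15] -> max=15
step 13: append 19 -> window=[2, 15, 19] -> max=19
Window #11 max = 19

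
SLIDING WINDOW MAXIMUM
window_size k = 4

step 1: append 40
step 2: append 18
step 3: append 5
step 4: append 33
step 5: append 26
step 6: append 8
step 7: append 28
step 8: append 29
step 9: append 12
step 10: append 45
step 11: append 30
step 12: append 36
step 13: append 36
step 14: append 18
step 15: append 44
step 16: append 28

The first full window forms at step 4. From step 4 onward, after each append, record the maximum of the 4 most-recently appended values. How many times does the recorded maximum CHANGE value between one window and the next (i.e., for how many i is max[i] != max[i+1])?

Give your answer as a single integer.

step 1: append 40 -> window=[40] (not full yet)
step 2: append 18 -> window=[40, 18] (not full yet)
step 3: append 5 -> window=[40, 18, 5] (not full yet)
step 4: append 33 -> window=[40, 18, 5, 33] -> max=40
step 5: append 26 -> window=[18, 5, 33, 26] -> max=33
step 6: append 8 -> window=[5, 33, 26, 8] -> max=33
step 7: append 28 -> window=[33, 26, 8, 28] -> max=33
step 8: append 29 -> window=[26, 8, 28, 29] -> max=29
step 9: append 12 -> window=[8, 28, 29, 12] -> max=29
step 10: append 45 -> window=[28, 29, 12, 45] -> max=45
step 11: append 30 -> window=[29, 12, 45, 30] -> max=45
step 12: append 36 -> window=[12, 45, 30, 36] -> max=45
step 13: append 36 -> window=[45, 30, 36, 36] -> max=45
step 14: append 18 -> window=[30, 36, 36, 18] -> max=36
step 15: append 44 -> window=[36, 36, 18, 44] -> max=44
step 16: append 28 -> window=[36, 18, 44, 28] -> max=44
Recorded maximums: 40 33 33 33 29 29 45 45 45 45 36 44 44
Changes between consecutive maximums: 5

Answer: 5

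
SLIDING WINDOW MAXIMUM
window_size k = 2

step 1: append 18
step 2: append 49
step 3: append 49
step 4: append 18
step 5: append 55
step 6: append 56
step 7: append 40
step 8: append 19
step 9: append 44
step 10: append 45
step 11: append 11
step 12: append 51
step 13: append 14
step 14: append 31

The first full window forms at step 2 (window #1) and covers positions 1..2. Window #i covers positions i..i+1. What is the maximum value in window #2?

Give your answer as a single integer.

step 1: append 18 -> window=[18] (not full yet)
step 2: append 49 -> window=[18, 49] -> max=49
step 3: append 49 -> window=[49, 49] -> max=49
Window #2 max = 49

Answer: 49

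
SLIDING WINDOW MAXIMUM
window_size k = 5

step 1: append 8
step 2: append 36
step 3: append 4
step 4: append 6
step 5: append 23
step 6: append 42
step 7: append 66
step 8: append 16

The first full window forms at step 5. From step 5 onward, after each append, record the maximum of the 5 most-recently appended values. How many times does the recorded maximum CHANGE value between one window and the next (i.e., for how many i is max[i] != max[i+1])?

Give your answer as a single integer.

Answer: 2

Derivation:
step 1: append 8 -> window=[8] (not full yet)
step 2: append 36 -> window=[8, 36] (not full yet)
step 3: append 4 -> window=[8, 36, 4] (not full yet)
step 4: append 6 -> window=[8, 36, 4, 6] (not full yet)
step 5: append 23 -> window=[8, 36, 4, 6, 23] -> max=36
step 6: append 42 -> window=[36, 4, 6, 23, 42] -> max=42
step 7: append 66 -> window=[4, 6, 23, 42, 66] -> max=66
step 8: append 16 -> window=[6, 23, 42, 66, 16] -> max=66
Recorded maximums: 36 42 66 66
Changes between consecutive maximums: 2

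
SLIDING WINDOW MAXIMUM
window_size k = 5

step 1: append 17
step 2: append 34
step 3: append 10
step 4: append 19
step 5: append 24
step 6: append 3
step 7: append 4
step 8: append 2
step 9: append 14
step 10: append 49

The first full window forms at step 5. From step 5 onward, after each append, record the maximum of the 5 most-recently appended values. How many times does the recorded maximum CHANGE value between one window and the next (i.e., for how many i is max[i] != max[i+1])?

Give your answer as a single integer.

step 1: append 17 -> window=[17] (not full yet)
step 2: append 34 -> window=[17, 34] (not full yet)
step 3: append 10 -> window=[17, 34, 10] (not full yet)
step 4: append 19 -> window=[17, 34, 10, 19] (not full yet)
step 5: append 24 -> window=[17, 34, 10, 19, 24] -> max=34
step 6: append 3 -> window=[34, 10, 19, 24, 3] -> max=34
step 7: append 4 -> window=[10, 19, 24, 3, 4] -> max=24
step 8: append 2 -> window=[19, 24, 3, 4, 2] -> max=24
step 9: append 14 -> window=[24, 3, 4, 2, 14] -> max=24
step 10: append 49 -> window=[3, 4, 2, 14, 49] -> max=49
Recorded maximums: 34 34 24 24 24 49
Changes between consecutive maximums: 2

Answer: 2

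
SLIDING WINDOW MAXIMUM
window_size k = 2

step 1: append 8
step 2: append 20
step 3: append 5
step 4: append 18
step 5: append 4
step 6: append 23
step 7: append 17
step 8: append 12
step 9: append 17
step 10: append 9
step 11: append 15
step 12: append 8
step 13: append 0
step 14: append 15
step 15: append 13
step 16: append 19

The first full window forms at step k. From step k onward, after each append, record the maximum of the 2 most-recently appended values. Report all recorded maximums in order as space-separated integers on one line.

Answer: 20 20 18 18 23 23 17 17 17 15 15 8 15 15 19

Derivation:
step 1: append 8 -> window=[8] (not full yet)
step 2: append 20 -> window=[8, 20] -> max=20
step 3: append 5 -> window=[20, 5] -> max=20
step 4: append 18 -> window=[5, 18] -> max=18
step 5: append 4 -> window=[18, 4] -> max=18
step 6: append 23 -> window=[4, 23] -> max=23
step 7: append 17 -> window=[23, 17] -> max=23
step 8: append 12 -> window=[17, 12] -> max=17
step 9: append 17 -> window=[12, 17] -> max=17
step 10: append 9 -> window=[17, 9] -> max=17
step 11: append 15 -> window=[9, 15] -> max=15
step 12: append 8 -> window=[15, 8] -> max=15
step 13: append 0 -> window=[8, 0] -> max=8
step 14: append 15 -> window=[0, 15] -> max=15
step 15: append 13 -> window=[15, 13] -> max=15
step 16: append 19 -> window=[13, 19] -> max=19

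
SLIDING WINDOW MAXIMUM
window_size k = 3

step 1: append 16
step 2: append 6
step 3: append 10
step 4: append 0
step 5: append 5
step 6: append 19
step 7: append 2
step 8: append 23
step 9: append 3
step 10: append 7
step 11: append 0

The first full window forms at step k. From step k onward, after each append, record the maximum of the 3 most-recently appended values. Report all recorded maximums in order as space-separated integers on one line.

step 1: append 16 -> window=[16] (not full yet)
step 2: append 6 -> window=[16, 6] (not full yet)
step 3: append 10 -> window=[16, 6, 10] -> max=16
step 4: append 0 -> window=[6, 10, 0] -> max=10
step 5: append 5 -> window=[10, 0, 5] -> max=10
step 6: append 19 -> window=[0, 5, 19] -> max=19
step 7: append 2 -> window=[5, 19, 2] -> max=19
step 8: append 23 -> window=[19, 2, 23] -> max=23
step 9: append 3 -> window=[2, 23, 3] -> max=23
step 10: append 7 -> window=[23, 3, 7] -> max=23
step 11: append 0 -> window=[3, 7, 0] -> max=7

Answer: 16 10 10 19 19 23 23 23 7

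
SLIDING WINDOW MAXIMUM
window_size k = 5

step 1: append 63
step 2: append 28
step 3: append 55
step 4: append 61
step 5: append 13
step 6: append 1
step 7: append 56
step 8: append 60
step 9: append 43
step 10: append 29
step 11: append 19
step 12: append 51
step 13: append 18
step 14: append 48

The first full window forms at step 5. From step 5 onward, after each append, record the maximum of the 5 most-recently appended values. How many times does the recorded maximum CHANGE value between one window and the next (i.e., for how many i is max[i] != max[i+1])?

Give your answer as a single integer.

Answer: 3

Derivation:
step 1: append 63 -> window=[63] (not full yet)
step 2: append 28 -> window=[63, 28] (not full yet)
step 3: append 55 -> window=[63, 28, 55] (not full yet)
step 4: append 61 -> window=[63, 28, 55, 61] (not full yet)
step 5: append 13 -> window=[63, 28, 55, 61, 13] -> max=63
step 6: append 1 -> window=[28, 55, 61, 13, 1] -> max=61
step 7: append 56 -> window=[55, 61, 13, 1, 56] -> max=61
step 8: append 60 -> window=[61, 13, 1, 56, 60] -> max=61
step 9: append 43 -> window=[13, 1, 56, 60, 43] -> max=60
step 10: append 29 -> window=[1, 56, 60, 43, 29] -> max=60
step 11: append 19 -> window=[56, 60, 43, 29, 19] -> max=60
step 12: append 51 -> window=[60, 43, 29, 19, 51] -> max=60
step 13: append 18 -> window=[43, 29, 19, 51, 18] -> max=51
step 14: append 48 -> window=[29, 19, 51, 18, 48] -> max=51
Recorded maximums: 63 61 61 61 60 60 60 60 51 51
Changes between consecutive maximums: 3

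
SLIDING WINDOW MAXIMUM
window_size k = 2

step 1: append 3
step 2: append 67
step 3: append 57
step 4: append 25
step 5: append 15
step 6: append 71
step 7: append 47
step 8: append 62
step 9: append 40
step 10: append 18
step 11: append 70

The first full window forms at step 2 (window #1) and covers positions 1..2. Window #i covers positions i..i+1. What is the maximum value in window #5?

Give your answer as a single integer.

Answer: 71

Derivation:
step 1: append 3 -> window=[3] (not full yet)
step 2: append 67 -> window=[3, 67] -> max=67
step 3: append 57 -> window=[67, 57] -> max=67
step 4: append 25 -> window=[57, 25] -> max=57
step 5: append 15 -> window=[25, 15] -> max=25
step 6: append 71 -> window=[15, 71] -> max=71
Window #5 max = 71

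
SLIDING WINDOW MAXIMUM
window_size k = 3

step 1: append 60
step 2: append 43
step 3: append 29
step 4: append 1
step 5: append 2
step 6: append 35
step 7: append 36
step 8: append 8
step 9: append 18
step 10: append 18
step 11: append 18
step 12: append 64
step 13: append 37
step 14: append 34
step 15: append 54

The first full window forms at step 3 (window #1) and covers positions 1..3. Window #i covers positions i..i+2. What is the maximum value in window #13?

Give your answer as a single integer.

step 1: append 60 -> window=[60] (not full yet)
step 2: append 43 -> window=[60, 43] (not full yet)
step 3: append 29 -> window=[60, 43, 29] -> max=60
step 4: append 1 -> window=[43, 29, 1] -> max=43
step 5: append 2 -> window=[29, 1, 2] -> max=29
step 6: append 35 -> window=[1, 2, 35] -> max=35
step 7: append 36 -> window=[2, 35, 36] -> max=36
step 8: append 8 -> window=[35, 36, 8] -> max=36
step 9: append 18 -> window=[36, 8, 18] -> max=36
step 10: append 18 -> window=[8, 18, 18] -> max=18
step 11: append 18 -> window=[18, 18, 18] -> max=18
step 12: append 64 -> window=[18, 18, 64] -> max=64
step 13: append 37 -> window=[18, 64, 37] -> max=64
step 14: append 34 -> window=[64, 37, 34] -> max=64
step 15: append 54 -> window=[37, 34, 54] -> max=54
Window #13 max = 54

Answer: 54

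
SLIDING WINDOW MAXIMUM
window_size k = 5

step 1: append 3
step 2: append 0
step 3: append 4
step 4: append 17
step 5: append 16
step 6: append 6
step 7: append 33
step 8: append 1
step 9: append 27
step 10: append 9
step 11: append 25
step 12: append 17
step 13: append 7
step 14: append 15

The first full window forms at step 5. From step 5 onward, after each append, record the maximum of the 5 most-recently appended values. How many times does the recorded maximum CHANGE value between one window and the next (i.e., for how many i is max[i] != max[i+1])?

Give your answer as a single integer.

step 1: append 3 -> window=[3] (not full yet)
step 2: append 0 -> window=[3, 0] (not full yet)
step 3: append 4 -> window=[3, 0, 4] (not full yet)
step 4: append 17 -> window=[3, 0, 4, 17] (not full yet)
step 5: append 16 -> window=[3, 0, 4, 17, 16] -> max=17
step 6: append 6 -> window=[0, 4, 17, 16, 6] -> max=17
step 7: append 33 -> window=[4, 17, 16, 6, 33] -> max=33
step 8: append 1 -> window=[17, 16, 6, 33, 1] -> max=33
step 9: append 27 -> window=[16, 6, 33, 1, 27] -> max=33
step 10: append 9 -> window=[6, 33, 1, 27, 9] -> max=33
step 11: append 25 -> window=[33, 1, 27, 9, 25] -> max=33
step 12: append 17 -> window=[1, 27, 9, 25, 17] -> max=27
step 13: append 7 -> window=[27, 9, 25, 17, 7] -> max=27
step 14: append 15 -> window=[9, 25, 17, 7, 15] -> max=25
Recorded maximums: 17 17 33 33 33 33 33 27 27 25
Changes between consecutive maximums: 3

Answer: 3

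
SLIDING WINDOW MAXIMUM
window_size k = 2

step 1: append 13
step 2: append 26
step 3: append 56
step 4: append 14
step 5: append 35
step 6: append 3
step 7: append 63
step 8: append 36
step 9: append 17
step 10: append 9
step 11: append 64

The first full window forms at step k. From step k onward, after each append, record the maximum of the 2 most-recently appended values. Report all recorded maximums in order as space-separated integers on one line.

step 1: append 13 -> window=[13] (not full yet)
step 2: append 26 -> window=[13, 26] -> max=26
step 3: append 56 -> window=[26, 56] -> max=56
step 4: append 14 -> window=[56, 14] -> max=56
step 5: append 35 -> window=[14, 35] -> max=35
step 6: append 3 -> window=[35, 3] -> max=35
step 7: append 63 -> window=[3, 63] -> max=63
step 8: append 36 -> window=[63, 36] -> max=63
step 9: append 17 -> window=[36, 17] -> max=36
step 10: append 9 -> window=[17, 9] -> max=17
step 11: append 64 -> window=[9, 64] -> max=64

Answer: 26 56 56 35 35 63 63 36 17 64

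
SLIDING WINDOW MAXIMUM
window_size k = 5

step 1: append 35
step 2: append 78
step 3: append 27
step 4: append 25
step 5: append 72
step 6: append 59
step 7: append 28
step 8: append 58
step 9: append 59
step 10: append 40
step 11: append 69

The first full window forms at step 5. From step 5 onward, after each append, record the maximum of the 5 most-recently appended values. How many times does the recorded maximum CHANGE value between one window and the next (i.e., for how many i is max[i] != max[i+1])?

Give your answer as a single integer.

step 1: append 35 -> window=[35] (not full yet)
step 2: append 78 -> window=[35, 78] (not full yet)
step 3: append 27 -> window=[35, 78, 27] (not full yet)
step 4: append 25 -> window=[35, 78, 27, 25] (not full yet)
step 5: append 72 -> window=[35, 78, 27, 25, 72] -> max=78
step 6: append 59 -> window=[78, 27, 25, 72, 59] -> max=78
step 7: append 28 -> window=[27, 25, 72, 59, 28] -> max=72
step 8: append 58 -> window=[25, 72, 59, 28, 58] -> max=72
step 9: append 59 -> window=[72, 59, 28, 58, 59] -> max=72
step 10: append 40 -> window=[59, 28, 58, 59, 40] -> max=59
step 11: append 69 -> window=[28, 58, 59, 40, 69] -> max=69
Recorded maximums: 78 78 72 72 72 59 69
Changes between consecutive maximums: 3

Answer: 3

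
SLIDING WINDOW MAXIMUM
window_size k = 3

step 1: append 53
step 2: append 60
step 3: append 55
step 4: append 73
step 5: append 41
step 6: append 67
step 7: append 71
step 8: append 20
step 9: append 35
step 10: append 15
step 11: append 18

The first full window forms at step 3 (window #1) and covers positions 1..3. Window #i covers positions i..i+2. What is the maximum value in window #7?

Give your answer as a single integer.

step 1: append 53 -> window=[53] (not full yet)
step 2: append 60 -> window=[53, 60] (not full yet)
step 3: append 55 -> window=[53, 60, 55] -> max=60
step 4: append 73 -> window=[60, 55, 73] -> max=73
step 5: append 41 -> window=[55, 73, 41] -> max=73
step 6: append 67 -> window=[73, 41, 67] -> max=73
step 7: append 71 -> window=[41, 67, 71] -> max=71
step 8: append 20 -> window=[67, 71, 20] -> max=71
step 9: append 35 -> window=[71, 20, 35] -> max=71
Window #7 max = 71

Answer: 71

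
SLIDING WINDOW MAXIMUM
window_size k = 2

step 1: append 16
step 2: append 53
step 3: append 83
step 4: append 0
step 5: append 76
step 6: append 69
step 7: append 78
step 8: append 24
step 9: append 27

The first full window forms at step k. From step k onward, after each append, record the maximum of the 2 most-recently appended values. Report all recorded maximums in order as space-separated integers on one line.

step 1: append 16 -> window=[16] (not full yet)
step 2: append 53 -> window=[16, 53] -> max=53
step 3: append 83 -> window=[53, 83] -> max=83
step 4: append 0 -> window=[83, 0] -> max=83
step 5: append 76 -> window=[0, 76] -> max=76
step 6: append 69 -> window=[76, 69] -> max=76
step 7: append 78 -> window=[69, 78] -> max=78
step 8: append 24 -> window=[78, 24] -> max=78
step 9: append 27 -> window=[24, 27] -> max=27

Answer: 53 83 83 76 76 78 78 27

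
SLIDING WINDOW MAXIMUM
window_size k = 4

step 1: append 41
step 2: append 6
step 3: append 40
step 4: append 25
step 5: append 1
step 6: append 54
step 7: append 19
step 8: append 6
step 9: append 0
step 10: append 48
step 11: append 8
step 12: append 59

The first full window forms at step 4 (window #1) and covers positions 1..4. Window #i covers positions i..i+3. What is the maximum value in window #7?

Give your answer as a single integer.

Answer: 48

Derivation:
step 1: append 41 -> window=[41] (not full yet)
step 2: append 6 -> window=[41, 6] (not full yet)
step 3: append 40 -> window=[41, 6, 40] (not full yet)
step 4: append 25 -> window=[41, 6, 40, 25] -> max=41
step 5: append 1 -> window=[6, 40, 25, 1] -> max=40
step 6: append 54 -> window=[40, 25, 1, 54] -> max=54
step 7: append 19 -> window=[25, 1, 54, 19] -> max=54
step 8: append 6 -> window=[1, 54, 19, 6] -> max=54
step 9: append 0 -> window=[54, 19, 6, 0] -> max=54
step 10: append 48 -> window=[19, 6, 0, 48] -> max=48
Window #7 max = 48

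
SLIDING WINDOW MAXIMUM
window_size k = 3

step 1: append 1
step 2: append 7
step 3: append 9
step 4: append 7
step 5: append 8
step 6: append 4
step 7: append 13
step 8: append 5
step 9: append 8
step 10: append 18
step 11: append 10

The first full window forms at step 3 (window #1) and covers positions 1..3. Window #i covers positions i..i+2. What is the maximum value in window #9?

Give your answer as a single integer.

step 1: append 1 -> window=[1] (not full yet)
step 2: append 7 -> window=[1, 7] (not full yet)
step 3: append 9 -> window=[1, 7, 9] -> max=9
step 4: append 7 -> window=[7, 9, 7] -> max=9
step 5: append 8 -> window=[9, 7, 8] -> max=9
step 6: append 4 -> window=[7, 8, 4] -> max=8
step 7: append 13 -> window=[8, 4, 13] -> max=13
step 8: append 5 -> window=[4, 13, 5] -> max=13
step 9: append 8 -> window=[13, 5, 8] -> max=13
step 10: append 18 -> window=[5, 8, 18] -> max=18
step 11: append 10 -> window=[8, 18, 10] -> max=18
Window #9 max = 18

Answer: 18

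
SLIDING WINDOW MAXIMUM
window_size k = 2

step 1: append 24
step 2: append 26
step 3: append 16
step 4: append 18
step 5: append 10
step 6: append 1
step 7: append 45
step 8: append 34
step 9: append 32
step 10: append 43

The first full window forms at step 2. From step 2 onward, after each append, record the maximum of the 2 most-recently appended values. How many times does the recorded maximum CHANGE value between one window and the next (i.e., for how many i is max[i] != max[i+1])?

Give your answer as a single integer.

step 1: append 24 -> window=[24] (not full yet)
step 2: append 26 -> window=[24, 26] -> max=26
step 3: append 16 -> window=[26, 16] -> max=26
step 4: append 18 -> window=[16, 18] -> max=18
step 5: append 10 -> window=[18, 10] -> max=18
step 6: append 1 -> window=[10, 1] -> max=10
step 7: append 45 -> window=[1, 45] -> max=45
step 8: append 34 -> window=[45, 34] -> max=45
step 9: append 32 -> window=[34, 32] -> max=34
step 10: append 43 -> window=[32, 43] -> max=43
Recorded maximums: 26 26 18 18 10 45 45 34 43
Changes between consecutive maximums: 5

Answer: 5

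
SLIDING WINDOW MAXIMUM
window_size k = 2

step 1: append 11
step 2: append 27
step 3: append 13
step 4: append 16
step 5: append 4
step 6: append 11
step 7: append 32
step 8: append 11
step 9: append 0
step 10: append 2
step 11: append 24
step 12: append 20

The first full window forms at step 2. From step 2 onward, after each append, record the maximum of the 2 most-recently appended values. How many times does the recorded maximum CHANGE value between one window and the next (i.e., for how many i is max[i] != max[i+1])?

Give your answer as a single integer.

Answer: 6

Derivation:
step 1: append 11 -> window=[11] (not full yet)
step 2: append 27 -> window=[11, 27] -> max=27
step 3: append 13 -> window=[27, 13] -> max=27
step 4: append 16 -> window=[13, 16] -> max=16
step 5: append 4 -> window=[16, 4] -> max=16
step 6: append 11 -> window=[4, 11] -> max=11
step 7: append 32 -> window=[11, 32] -> max=32
step 8: append 11 -> window=[32, 11] -> max=32
step 9: append 0 -> window=[11, 0] -> max=11
step 10: append 2 -> window=[0, 2] -> max=2
step 11: append 24 -> window=[2, 24] -> max=24
step 12: append 20 -> window=[24, 20] -> max=24
Recorded maximums: 27 27 16 16 11 32 32 11 2 24 24
Changes between consecutive maximums: 6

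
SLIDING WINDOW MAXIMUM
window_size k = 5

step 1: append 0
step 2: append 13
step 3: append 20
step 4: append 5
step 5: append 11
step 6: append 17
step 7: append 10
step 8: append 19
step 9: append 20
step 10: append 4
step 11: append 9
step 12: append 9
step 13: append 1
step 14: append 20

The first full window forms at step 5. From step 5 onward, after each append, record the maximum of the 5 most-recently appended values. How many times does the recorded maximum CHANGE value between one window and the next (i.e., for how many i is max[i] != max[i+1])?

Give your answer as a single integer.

Answer: 2

Derivation:
step 1: append 0 -> window=[0] (not full yet)
step 2: append 13 -> window=[0, 13] (not full yet)
step 3: append 20 -> window=[0, 13, 20] (not full yet)
step 4: append 5 -> window=[0, 13, 20, 5] (not full yet)
step 5: append 11 -> window=[0, 13, 20, 5, 11] -> max=20
step 6: append 17 -> window=[13, 20, 5, 11, 17] -> max=20
step 7: append 10 -> window=[20, 5, 11, 17, 10] -> max=20
step 8: append 19 -> window=[5, 11, 17, 10, 19] -> max=19
step 9: append 20 -> window=[11, 17, 10, 19, 20] -> max=20
step 10: append 4 -> window=[17, 10, 19, 20, 4] -> max=20
step 11: append 9 -> window=[10, 19, 20, 4, 9] -> max=20
step 12: append 9 -> window=[19, 20, 4, 9, 9] -> max=20
step 13: append 1 -> window=[20, 4, 9, 9, 1] -> max=20
step 14: append 20 -> window=[4, 9, 9, 1, 20] -> max=20
Recorded maximums: 20 20 20 19 20 20 20 20 20 20
Changes between consecutive maximums: 2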